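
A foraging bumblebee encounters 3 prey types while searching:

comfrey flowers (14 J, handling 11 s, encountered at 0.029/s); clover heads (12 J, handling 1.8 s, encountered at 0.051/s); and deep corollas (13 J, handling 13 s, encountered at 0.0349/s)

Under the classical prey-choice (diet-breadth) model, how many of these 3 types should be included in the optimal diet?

E/h in descending order: clover heads 6.67, comfrey flowers 1.27, deep corollas 1 J/s. The optimal diet is the largest prefix of this list for which every included type satisfies E_i/h_i > R on the types above it.
Rate on top 1: 0.5605. comfrey flowers: 1.27 > 0.5605 → include.
Rate on top 2: 0.7216. deep corollas: 1 > 0.7216 → include.
Optimal diet: clover heads, comfrey flowers, deep corollas — 3 of 3 types.

3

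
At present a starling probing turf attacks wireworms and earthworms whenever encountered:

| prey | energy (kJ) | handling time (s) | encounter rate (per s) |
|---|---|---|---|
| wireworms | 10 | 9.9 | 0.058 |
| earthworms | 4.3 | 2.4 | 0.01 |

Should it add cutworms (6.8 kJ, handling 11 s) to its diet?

Yes

On wireworms and earthworms alone, R = ΣλE/(1+Σλh) = 0.623/1.598 = 0.3898 kJ/s.
Profitability of cutworms: 6.8/11 = 0.6182 kJ/s.
0.6182 > 0.3898, so adding cutworms raises the average — include it.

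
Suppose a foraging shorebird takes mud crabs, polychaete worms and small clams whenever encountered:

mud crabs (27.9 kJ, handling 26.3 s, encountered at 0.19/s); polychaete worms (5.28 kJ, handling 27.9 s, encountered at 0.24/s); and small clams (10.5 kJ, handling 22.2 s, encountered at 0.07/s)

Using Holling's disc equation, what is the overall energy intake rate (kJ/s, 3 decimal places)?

R = Σλ_iE_i / (1 + Σλ_ih_i)
Numerator: 0.19×27.9 + 0.24×5.28 + 0.07×10.5 = 7.303
Denominator: 1 + 0.19×26.3 + 0.24×27.9 + 0.07×22.2 = 14.25
R = 7.303/14.25 = 0.5126 kJ/s

0.513 kJ/s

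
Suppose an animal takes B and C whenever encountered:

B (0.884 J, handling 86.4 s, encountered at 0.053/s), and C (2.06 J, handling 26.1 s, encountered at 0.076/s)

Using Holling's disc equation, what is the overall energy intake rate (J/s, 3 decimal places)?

R = Σλ_iE_i / (1 + Σλ_ih_i)
Numerator: 0.053×0.884 + 0.076×2.06 = 0.2034
Denominator: 1 + 0.053×86.4 + 0.076×26.1 = 7.563
R = 0.2034/7.563 = 0.0269 J/s

0.027 J/s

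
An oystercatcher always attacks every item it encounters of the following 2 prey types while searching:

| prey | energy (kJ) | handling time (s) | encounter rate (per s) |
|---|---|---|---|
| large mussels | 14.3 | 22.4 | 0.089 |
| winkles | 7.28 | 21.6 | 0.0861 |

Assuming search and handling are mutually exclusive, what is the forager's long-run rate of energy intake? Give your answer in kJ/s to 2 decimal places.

R = Σλ_iE_i / (1 + Σλ_ih_i)
Numerator: 0.089×14.3 + 0.0861×7.28 = 1.9
Denominator: 1 + 0.089×22.4 + 0.0861×21.6 = 4.853
R = 1.9/4.853 = 0.3914 kJ/s

0.39 kJ/s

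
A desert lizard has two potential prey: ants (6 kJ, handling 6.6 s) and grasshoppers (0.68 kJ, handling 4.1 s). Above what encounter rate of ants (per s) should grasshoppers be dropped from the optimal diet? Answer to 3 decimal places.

Drop grasshoppers once their profitability E₂/h₂ falls below the rate achievable on ants alone: E₂/h₂ = λE₁/(1 + λh₁).
Solve for λ: λE₁h₂ = E₂(1 + λh₁) → λ(E₁h₂ − E₂h₁) = E₂ → λ = E₂/(E₁h₂ − E₂h₁).
λ = 0.68/(6×4.1 − 0.68×6.6) = 0.68/20.11 = 0.03381 per s.

0.034 per s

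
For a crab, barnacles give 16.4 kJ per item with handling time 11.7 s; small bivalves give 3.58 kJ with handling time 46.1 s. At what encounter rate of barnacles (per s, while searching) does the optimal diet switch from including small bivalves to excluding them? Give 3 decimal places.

The zero-one rule: include small bivalves iff E₂/h₂ > λE₁/(1+λh₁). Equality gives the switch point.
λE₁h₂ = E₂ + λE₂h₁ ⇒ λ = E₂/(E₁h₂ − E₂h₁) = 3.58/(756 − 41.89) = 0.005013 per s.

0.005 per s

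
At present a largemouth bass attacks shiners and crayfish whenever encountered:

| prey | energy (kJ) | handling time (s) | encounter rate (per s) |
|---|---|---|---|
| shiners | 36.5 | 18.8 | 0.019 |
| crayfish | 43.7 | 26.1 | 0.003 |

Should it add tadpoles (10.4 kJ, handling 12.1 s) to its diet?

Intake rate on the current diet: R = (0.019×36.5 + 0.003×43.7) / (1 + 0.019×18.8 + 0.003×26.1) = 0.8246/1.435 = 0.5744 kJ/s.
tadpoles: E/h = 10.4/12.1 = 0.8595 kJ/s.
Since 0.8595 > R, including tadpoles increases the long-run rate.

Yes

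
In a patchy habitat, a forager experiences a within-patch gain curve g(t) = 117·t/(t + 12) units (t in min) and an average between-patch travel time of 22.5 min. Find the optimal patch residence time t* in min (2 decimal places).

Maximise g(t)/(T+t): set derivative to zero → g'(t)(T+t) = g(t).
g'(t) = 117·12/(t + 12)². Setting 117·12/(t+12)² = 117t/[(t+12)(22.5+t)] gives 12(22.5+t) = t(t+12), so t² = 12×22.5 = 270.
t* = √270 = 16.43 min.

16.43 min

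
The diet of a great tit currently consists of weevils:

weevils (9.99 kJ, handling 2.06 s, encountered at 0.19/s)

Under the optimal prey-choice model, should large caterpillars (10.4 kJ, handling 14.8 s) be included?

No

Current rate: (0.19×9.99)/(1 + 0.19×2.06) = 1.364 kJ/s.
large caterpillars: E/h = 10.4/14.8 = 0.7027 kJ/s.
Since 0.7027 < R, time spent handling large caterpillars is better spent searching.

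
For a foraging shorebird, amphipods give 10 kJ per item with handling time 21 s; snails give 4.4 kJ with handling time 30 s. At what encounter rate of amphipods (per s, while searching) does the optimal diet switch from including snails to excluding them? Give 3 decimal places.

The zero-one rule: include snails iff E₂/h₂ > λE₁/(1+λh₁). Equality gives the switch point.
λE₁h₂ = E₂ + λE₂h₁ ⇒ λ = E₂/(E₁h₂ − E₂h₁) = 4.4/(300 − 92.4) = 0.02119 per s.

0.021 per s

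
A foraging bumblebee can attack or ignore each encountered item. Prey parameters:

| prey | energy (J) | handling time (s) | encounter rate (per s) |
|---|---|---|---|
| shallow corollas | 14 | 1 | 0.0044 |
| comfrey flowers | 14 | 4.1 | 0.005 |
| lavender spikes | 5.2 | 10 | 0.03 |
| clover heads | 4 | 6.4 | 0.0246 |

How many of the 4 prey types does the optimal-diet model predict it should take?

4

Rank by E/h (J/s): shallow corollas 14, comfrey flowers 3.41, clover heads 0.625, lavender spikes 0.52. Include each in turn until the next type's E/h falls below the running intake rate.
Rate on top 1: 0.06133. comfrey flowers: 3.41 > 0.06133 → include.
Rate on top 2: 0.1284. clover heads: 0.625 > 0.1284 → include.
Rate on top 3: 0.1945. lavender spikes: 0.52 > 0.1945 → include.
Optimal diet: shallow corollas, comfrey flowers, clover heads, lavender spikes — 4 of 4 types.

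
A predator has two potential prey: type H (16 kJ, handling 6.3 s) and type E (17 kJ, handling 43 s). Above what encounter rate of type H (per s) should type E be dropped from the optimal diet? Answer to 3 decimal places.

0.029 per s

At the threshold, the rate on type H alone equals the profitability of type E: λ·16/(1 + λ·6.3) = 17/43 = 0.3953.
Rearranging, λ(16 − 0.3953×6.3) = 0.3953, so λ = 0.3953/13.51 = 0.02926 per s.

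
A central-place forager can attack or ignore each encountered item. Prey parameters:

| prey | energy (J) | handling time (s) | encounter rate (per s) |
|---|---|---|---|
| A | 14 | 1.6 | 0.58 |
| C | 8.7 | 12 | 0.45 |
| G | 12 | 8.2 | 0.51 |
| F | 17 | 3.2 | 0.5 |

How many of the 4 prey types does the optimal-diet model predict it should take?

2

E/h in descending order: A 8.75, F 5.31, G 1.46, C 0.725 J/s. The optimal diet is the largest prefix of this list for which every included type satisfies E_i/h_i > R on the types above it.
Rate on top 1: 4.212. F: 5.31 > 4.212 → include.
Rate on top 2: 4.711. G: 1.46 < 4.711 → exclude; stop.
Optimal diet: A, F — 2 of 4 types.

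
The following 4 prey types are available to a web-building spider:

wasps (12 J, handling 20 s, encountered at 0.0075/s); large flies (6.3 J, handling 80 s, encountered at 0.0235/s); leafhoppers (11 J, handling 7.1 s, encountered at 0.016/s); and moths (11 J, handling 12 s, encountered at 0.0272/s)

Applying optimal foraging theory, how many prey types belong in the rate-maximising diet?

E/h in descending order: leafhoppers 1.55, moths 0.917, wasps 0.6, large flies 0.0788 J/s. The optimal diet is the largest prefix of this list for which every included type satisfies E_i/h_i > R on the types above it.
Rate on top 1: 0.158. moths: 0.917 > 0.158 → include.
Rate on top 2: 0.33. wasps: 0.6 > 0.33 → include.
Rate on top 3: 0.3555. large flies: 0.0788 < 0.3555 → exclude; stop.
Optimal diet: leafhoppers, moths, wasps — 3 of 4 types.

3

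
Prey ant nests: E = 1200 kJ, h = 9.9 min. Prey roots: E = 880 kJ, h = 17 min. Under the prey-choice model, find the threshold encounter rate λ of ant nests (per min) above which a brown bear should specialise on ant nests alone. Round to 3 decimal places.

At the threshold, the rate on ant nests alone equals the profitability of roots: λ·1200/(1 + λ·9.9) = 880/17 = 51.76.
Rearranging, λ(1200 − 51.76×9.9) = 51.76, so λ = 51.76/687.5 = 0.07529 per min.

0.075 per min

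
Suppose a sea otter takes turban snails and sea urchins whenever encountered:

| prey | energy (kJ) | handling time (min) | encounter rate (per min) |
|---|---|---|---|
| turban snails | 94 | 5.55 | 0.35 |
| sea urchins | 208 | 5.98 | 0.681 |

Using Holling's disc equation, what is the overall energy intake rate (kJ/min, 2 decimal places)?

24.88 kJ/min

R = (0.35×94 + 0.681×208) / (1 + 0.35×5.55 + 0.681×5.98) = 174.5/7.015 = 24.88 kJ/min.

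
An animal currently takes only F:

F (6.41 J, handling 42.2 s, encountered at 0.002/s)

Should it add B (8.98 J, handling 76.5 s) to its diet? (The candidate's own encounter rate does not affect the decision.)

Intake rate on the current diet: R = (0.002×6.41) / (1 + 0.002×42.2) = 0.01282/1.084 = 0.01182 J/s.
Profitability of B: 8.98/76.5 = 0.1174 J/s.
0.1174 > 0.01182, so adding B raises the average — include it.

Yes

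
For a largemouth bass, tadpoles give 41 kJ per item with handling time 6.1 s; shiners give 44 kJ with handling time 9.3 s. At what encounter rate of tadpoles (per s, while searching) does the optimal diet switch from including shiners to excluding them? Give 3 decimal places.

0.390 per s

Drop shiners once their profitability E₂/h₂ falls below the rate achievable on tadpoles alone: E₂/h₂ = λE₁/(1 + λh₁).
Solve for λ: λE₁h₂ = E₂(1 + λh₁) → λ(E₁h₂ − E₂h₁) = E₂ → λ = E₂/(E₁h₂ − E₂h₁).
λ = 44/(41×9.3 − 44×6.1) = 44/112.9 = 0.3897 per s.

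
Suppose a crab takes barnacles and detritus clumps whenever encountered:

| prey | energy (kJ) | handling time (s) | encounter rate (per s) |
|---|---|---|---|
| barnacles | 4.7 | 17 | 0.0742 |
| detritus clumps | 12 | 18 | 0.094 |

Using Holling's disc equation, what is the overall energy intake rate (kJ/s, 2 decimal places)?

0.37 kJ/s

R = Σλ_iE_i / (1 + Σλ_ih_i)
Numerator: 0.0742×4.7 + 0.094×12 = 1.477
Denominator: 1 + 0.0742×17 + 0.094×18 = 3.953
R = 1.477/3.953 = 0.3735 kJ/s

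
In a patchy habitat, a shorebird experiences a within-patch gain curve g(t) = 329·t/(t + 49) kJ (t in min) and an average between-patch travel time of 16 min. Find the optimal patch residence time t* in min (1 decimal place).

28.0 min

Optimal t* satisfies g'(t*) = g(t*)/(T + t*).
g'(t) = 329·49/(t + 49)². Setting 329·49/(t+49)² = 329t/[(t+49)(16+t)] gives 49(16+t) = t(t+49), so t² = 49×16 = 784.
t* = √784 = 28 min.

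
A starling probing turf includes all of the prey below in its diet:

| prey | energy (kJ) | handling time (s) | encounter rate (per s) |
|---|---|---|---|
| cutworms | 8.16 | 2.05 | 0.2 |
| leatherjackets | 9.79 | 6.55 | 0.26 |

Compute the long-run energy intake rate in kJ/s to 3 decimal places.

R = Σλ_iE_i / (1 + Σλ_ih_i)
Numerator: 0.2×8.16 + 0.26×9.79 = 4.177
Denominator: 1 + 0.2×2.05 + 0.26×6.55 = 3.113
R = 4.177/3.113 = 1.342 kJ/s

1.342 kJ/s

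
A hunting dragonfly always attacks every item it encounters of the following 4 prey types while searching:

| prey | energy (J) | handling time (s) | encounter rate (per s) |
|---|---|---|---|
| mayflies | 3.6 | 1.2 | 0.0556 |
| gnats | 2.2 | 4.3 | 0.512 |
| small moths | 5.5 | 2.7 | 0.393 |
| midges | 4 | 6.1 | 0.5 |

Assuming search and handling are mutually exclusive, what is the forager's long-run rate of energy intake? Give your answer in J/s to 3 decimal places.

Energy encountered per unit search time: 0.0556×3.6 + 0.512×2.2 + 0.393×5.5 + 0.5×4 = 5.488 J/s.
Handling time per unit search time: 0.0556×1.2 + 0.512×4.3 + 0.393×2.7 + 0.5×6.1 = 6.379.
Rate = 5.488/(1 + 6.379) = 0.7437 J/s.

0.744 J/s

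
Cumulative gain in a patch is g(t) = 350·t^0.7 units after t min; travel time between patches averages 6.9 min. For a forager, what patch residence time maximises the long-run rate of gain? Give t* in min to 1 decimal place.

Maximise g(t)/(T+t): set derivative to zero → g'(t)(T+t) = g(t).
g'(t) = 0.7·350·t^-0.3. Setting 0.7·350·t^-0.3 = 350·t^0.7/(6.9+t) gives 0.7(6.9+t) = t, so 0.30·t = 0.7×6.9.
t* = 0.7×6.9/0.30 = 16.1 min.

16.1 min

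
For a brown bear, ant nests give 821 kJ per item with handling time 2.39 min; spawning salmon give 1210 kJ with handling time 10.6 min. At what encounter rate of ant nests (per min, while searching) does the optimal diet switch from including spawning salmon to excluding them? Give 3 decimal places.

0.208 per min

The zero-one rule: include spawning salmon iff E₂/h₂ > λE₁/(1+λh₁). Equality gives the switch point.
λE₁h₂ = E₂ + λE₂h₁ ⇒ λ = E₂/(E₁h₂ − E₂h₁) = 1210/(8703 − 2892) = 0.2082 per min.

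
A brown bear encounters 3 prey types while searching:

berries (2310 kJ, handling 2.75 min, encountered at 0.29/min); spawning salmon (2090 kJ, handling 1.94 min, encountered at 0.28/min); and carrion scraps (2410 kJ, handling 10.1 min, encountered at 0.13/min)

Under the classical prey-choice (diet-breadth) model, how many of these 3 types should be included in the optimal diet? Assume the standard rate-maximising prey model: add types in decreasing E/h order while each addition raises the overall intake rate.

E/h in descending order: spawning salmon 1.08e+03, berries 840, carrion scraps 239 kJ/min. The optimal diet is the largest prefix of this list for which every included type satisfies E_i/h_i > R on the types above it.
Rate on top 1: 379.2. berries: 840 > 379.2 → include.
Rate on top 2: 536.2. carrion scraps: 239 < 536.2 → exclude; stop.
Optimal diet: spawning salmon, berries — 2 of 3 types.

2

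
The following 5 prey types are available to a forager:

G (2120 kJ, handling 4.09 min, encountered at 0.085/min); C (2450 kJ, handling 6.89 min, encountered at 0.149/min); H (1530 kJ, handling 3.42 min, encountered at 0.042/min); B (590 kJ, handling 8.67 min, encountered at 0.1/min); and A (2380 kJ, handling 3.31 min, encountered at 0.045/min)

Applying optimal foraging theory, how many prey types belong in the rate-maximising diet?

E/h in descending order: A 719, G 518, H 447, C 356, B 68.1 kJ/min. The optimal diet is the largest prefix of this list for which every included type satisfies E_i/h_i > R on the types above it.
Rate on top 1: 93.22. G: 518 > 93.22 → include.
Rate on top 2: 192. H: 447 > 192 → include.
Rate on top 3: 214.3. C: 356 > 214.3 → include.
Rate on top 4: 268.7. B: 68.1 < 268.7 → exclude; stop.
Optimal diet: A, G, H, C — 4 of 5 types.

4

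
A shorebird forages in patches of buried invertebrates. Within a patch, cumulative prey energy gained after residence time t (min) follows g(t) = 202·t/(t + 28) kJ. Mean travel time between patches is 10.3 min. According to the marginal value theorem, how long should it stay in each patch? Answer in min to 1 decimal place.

17.0 min

Optimal t* satisfies g'(t*) = g(t*)/(T + t*).
g'(t) = 202·28/(t + 28)². Setting 202·28/(t+28)² = 202t/[(t+28)(10.3+t)] gives 28(10.3+t) = t(t+28), so t² = 28×10.3 = 288.4.
t* = √288.4 = 16.98 min.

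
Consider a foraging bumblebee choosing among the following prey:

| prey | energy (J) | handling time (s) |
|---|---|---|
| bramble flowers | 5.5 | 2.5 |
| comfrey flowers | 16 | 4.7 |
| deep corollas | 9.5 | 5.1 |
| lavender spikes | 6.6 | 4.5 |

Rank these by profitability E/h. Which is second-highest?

bramble flowers

Profitability E/h (J/s): bramble flowers = 5.5/2.5 = 2.2, comfrey flowers = 16/4.7 = 3.4, deep corollas = 9.5/5.1 = 1.86, lavender spikes = 6.6/4.5 = 1.47.
Ranked: comfrey flowers > bramble flowers > deep corollas > lavender spikes.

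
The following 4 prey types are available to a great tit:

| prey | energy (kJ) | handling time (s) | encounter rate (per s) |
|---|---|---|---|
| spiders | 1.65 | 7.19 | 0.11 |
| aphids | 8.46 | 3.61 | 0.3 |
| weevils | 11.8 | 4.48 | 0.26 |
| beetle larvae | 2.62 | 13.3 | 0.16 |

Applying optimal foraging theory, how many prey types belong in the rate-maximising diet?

E/h in descending order: weevils 2.63, aphids 2.34, spiders 0.229, beetle larvae 0.197 kJ/s. The optimal diet is the largest prefix of this list for which every included type satisfies E_i/h_i > R on the types above it.
Rate on top 1: 1.417. aphids: 2.34 > 1.417 → include.
Rate on top 2: 1.726. spiders: 0.229 < 1.726 → exclude; stop.
Optimal diet: weevils, aphids — 2 of 4 types.

2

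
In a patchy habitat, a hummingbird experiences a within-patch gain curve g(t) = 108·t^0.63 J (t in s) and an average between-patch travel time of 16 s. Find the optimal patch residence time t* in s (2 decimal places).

27.24 s

Optimal t* satisfies g'(t*) = g(t*)/(T + t*).
g'(t) = 0.63·108·t^-0.37. Setting 0.63·108·t^-0.37 = 108·t^0.63/(16+t) gives 0.63(16+t) = t, so 0.37·t = 0.63×16.
t* = 0.63×16/0.37 = 27.24 s.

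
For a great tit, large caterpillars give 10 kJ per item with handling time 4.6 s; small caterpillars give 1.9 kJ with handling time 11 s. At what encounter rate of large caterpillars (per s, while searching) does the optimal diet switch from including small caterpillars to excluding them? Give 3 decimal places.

At the threshold, the rate on large caterpillars alone equals the profitability of small caterpillars: λ·10/(1 + λ·4.6) = 1.9/11 = 0.1727.
Rearranging, λ(10 − 0.1727×4.6) = 0.1727, so λ = 0.1727/9.205 = 0.01876 per s.

0.019 per s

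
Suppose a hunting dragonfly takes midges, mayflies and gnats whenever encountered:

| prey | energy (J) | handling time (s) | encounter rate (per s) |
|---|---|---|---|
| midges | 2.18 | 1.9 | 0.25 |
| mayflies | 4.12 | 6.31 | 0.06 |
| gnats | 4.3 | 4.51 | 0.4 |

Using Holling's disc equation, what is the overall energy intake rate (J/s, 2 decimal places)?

Energy encountered per unit search time: 0.25×2.18 + 0.06×4.12 + 0.4×4.3 = 2.512 J/s.
Handling time per unit search time: 0.25×1.9 + 0.06×6.31 + 0.4×4.51 = 2.658.
Rate = 2.512/(1 + 2.658) = 0.6868 J/s.

0.69 J/s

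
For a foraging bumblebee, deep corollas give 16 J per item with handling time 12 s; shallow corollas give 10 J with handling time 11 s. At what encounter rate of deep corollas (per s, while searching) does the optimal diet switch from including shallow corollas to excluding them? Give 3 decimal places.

The zero-one rule: include shallow corollas iff E₂/h₂ > λE₁/(1+λh₁). Equality gives the switch point.
λE₁h₂ = E₂ + λE₂h₁ ⇒ λ = E₂/(E₁h₂ − E₂h₁) = 10/(176 − 120) = 0.1786 per s.

0.179 per s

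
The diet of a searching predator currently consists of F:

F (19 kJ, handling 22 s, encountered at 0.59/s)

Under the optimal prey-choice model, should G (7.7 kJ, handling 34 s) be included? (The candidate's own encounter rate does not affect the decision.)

Current rate: (0.59×19)/(1 + 0.59×22) = 0.8019 kJ/s.
Profitability of G: 7.7/34 = 0.2265 kJ/s.
Since 0.2265 < R, time spent handling G is better spent searching.

No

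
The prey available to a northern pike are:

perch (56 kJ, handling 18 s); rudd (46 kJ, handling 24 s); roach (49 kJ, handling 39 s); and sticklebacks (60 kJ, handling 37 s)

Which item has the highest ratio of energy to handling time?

Profitability E/h (kJ/s): perch = 56/18 = 3.11, rudd = 46/24 = 1.92, roach = 49/39 = 1.26, sticklebacks = 60/37 = 1.62.
Ranked: perch > rudd > sticklebacks > roach.

perch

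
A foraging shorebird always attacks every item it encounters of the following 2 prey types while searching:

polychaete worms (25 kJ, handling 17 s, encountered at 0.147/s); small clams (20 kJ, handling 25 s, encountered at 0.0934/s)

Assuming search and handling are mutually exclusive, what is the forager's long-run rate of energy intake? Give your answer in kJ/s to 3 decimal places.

R = Σλ_iE_i / (1 + Σλ_ih_i)
Numerator: 0.147×25 + 0.0934×20 = 5.543
Denominator: 1 + 0.147×17 + 0.0934×25 = 5.834
R = 5.543/5.834 = 0.9501 kJ/s

0.950 kJ/s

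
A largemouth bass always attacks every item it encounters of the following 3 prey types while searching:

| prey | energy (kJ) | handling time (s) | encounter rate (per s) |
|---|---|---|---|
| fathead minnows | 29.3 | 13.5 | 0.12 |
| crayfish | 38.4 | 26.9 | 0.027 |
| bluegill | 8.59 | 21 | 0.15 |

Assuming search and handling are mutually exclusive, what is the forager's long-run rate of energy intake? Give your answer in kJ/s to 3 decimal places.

R = Σλ_iE_i / (1 + Σλ_ih_i)
Numerator: 0.12×29.3 + 0.027×38.4 + 0.15×8.59 = 5.841
Denominator: 1 + 0.12×13.5 + 0.027×26.9 + 0.15×21 = 6.496
R = 5.841/6.496 = 0.8992 kJ/s

0.899 kJ/s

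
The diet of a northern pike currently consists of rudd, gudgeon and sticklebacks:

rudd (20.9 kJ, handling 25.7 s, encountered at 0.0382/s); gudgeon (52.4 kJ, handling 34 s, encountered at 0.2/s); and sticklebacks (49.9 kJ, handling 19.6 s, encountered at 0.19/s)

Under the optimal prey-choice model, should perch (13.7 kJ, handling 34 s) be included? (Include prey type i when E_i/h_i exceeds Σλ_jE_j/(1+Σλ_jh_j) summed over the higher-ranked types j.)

No

On rudd, gudgeon and sticklebacks alone, R = ΣλE/(1+Σλh) = 20.76/12.51 = 1.66 kJ/s.
Profitability of perch: 13.7/34 = 0.4029 kJ/s.
Since 0.4029 < R, time spent handling perch is better spent searching.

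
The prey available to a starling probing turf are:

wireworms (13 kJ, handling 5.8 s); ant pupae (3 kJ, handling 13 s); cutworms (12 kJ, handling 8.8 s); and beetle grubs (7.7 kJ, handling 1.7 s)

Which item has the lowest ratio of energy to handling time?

ant pupae

In descending order of E/h:
beetle grubs: 7.7/1.7 = 4.53 kJ/s
wireworms: 13/5.8 = 2.24 kJ/s
cutworms: 12/8.8 = 1.36 kJ/s
ant pupae: 3/13 = 0.231 kJ/s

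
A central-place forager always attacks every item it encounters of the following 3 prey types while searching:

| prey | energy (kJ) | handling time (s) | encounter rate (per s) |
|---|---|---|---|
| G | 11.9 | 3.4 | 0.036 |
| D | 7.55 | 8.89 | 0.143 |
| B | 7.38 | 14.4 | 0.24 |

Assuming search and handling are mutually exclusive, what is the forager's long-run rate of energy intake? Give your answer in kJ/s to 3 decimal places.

0.561 kJ/s

R = (0.036×11.9 + 0.143×7.55 + 0.24×7.38) / (1 + 0.036×3.4 + 0.143×8.89 + 0.24×14.4) = 3.279/5.85 = 0.5606 kJ/s.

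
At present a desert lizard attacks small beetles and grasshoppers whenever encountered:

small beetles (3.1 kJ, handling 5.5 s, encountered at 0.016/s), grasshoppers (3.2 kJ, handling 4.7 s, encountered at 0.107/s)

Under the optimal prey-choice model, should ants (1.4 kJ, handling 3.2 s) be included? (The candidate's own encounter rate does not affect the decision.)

Yes

Intake rate on the current diet: R = (0.016×3.1 + 0.107×3.2) / (1 + 0.016×5.5 + 0.107×4.7) = 0.392/1.591 = 0.2464 kJ/s.
Profitability of ants: 1.4/3.2 = 0.4375 kJ/s.
0.4375 > 0.2464, so adding ants raises the average — include it.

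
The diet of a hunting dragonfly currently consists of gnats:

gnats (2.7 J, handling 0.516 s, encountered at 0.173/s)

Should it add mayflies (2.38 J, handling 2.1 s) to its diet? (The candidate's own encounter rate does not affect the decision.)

Current rate: (0.173×2.7)/(1 + 0.173×0.516) = 0.4288 J/s.
mayflies: E/h = 2.38/2.1 = 1.133 J/s.
1.133 > 0.4288, so adding mayflies raises the average — include it.

Yes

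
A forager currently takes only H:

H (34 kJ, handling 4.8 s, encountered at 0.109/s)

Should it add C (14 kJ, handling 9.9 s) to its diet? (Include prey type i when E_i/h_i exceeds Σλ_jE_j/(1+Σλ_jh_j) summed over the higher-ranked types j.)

On H alone, R = ΣλE/(1+Σλh) = 3.706/1.523 = 2.433 kJ/s.
Profitability of C: 14/9.9 = 1.414 kJ/s.
1.414 < 2.433, so adding C would lower the average — exclude it.

No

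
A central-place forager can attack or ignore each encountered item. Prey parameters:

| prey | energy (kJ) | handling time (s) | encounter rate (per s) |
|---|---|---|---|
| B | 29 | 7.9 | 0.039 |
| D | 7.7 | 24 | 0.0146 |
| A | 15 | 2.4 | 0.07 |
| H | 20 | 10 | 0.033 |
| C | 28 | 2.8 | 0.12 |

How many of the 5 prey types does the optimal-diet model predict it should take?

3

E/h in descending order: C 10, A 6.25, B 3.67, H 2, D 0.321 kJ/s. The optimal diet is the largest prefix of this list for which every included type satisfies E_i/h_i > R on the types above it.
Rate on top 1: 2.515. A: 6.25 > 2.515 → include.
Rate on top 2: 2.932. B: 3.67 > 2.932 → include.
Rate on top 3: 3.058. H: 2 < 3.058 → exclude; stop.
Optimal diet: C, A, B — 3 of 5 types.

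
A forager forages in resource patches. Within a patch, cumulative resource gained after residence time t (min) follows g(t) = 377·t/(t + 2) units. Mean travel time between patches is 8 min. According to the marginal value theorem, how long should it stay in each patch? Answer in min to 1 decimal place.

Optimal t* satisfies g'(t*) = g(t*)/(T + t*).
g'(t) = 377·2/(t + 2)². Setting 377·2/(t+2)² = 377t/[(t+2)(8+t)] gives 2(8+t) = t(t+2), so t² = 2×8 = 16.
t* = √16 = 4 min.

4.0 min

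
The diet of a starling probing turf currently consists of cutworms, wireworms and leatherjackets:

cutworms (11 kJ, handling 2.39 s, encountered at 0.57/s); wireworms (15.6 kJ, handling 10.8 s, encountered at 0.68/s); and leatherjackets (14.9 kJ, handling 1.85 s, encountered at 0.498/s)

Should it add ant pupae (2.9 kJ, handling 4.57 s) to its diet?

On cutworms, wireworms and leatherjackets alone, R = ΣλE/(1+Σλh) = 24.3/10.63 = 2.286 kJ/s.
Profitability of ant pupae: 2.9/4.57 = 0.6346 kJ/s.
Since 0.6346 < R, time spent handling ant pupae is better spent searching.

No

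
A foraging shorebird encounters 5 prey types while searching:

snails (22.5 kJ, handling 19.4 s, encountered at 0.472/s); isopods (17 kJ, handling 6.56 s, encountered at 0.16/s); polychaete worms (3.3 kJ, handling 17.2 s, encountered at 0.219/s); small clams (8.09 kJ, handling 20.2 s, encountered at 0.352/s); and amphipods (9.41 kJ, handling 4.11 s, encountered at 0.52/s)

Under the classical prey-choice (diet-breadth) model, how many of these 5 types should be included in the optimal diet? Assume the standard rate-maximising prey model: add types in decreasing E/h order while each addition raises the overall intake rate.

2

Rank by E/h (kJ/s): isopods 2.59, amphipods 2.29, snails 1.16, small clams 0.4, polychaete worms 0.192. Include each in turn until the next type's E/h falls below the running intake rate.
Rate on top 1: 1.327. amphipods: 2.29 > 1.327 → include.
Rate on top 2: 1.818. snails: 1.16 < 1.818 → exclude; stop.
Optimal diet: isopods, amphipods — 2 of 5 types.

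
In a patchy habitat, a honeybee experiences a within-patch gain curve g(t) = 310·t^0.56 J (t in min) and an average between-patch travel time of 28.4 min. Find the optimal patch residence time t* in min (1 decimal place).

Maximise g(t)/(T+t): set derivative to zero → g'(t)(T+t) = g(t).
g'(t) = 0.56·310·t^-0.44. Setting 0.56·310·t^-0.44 = 310·t^0.56/(28.4+t) gives 0.56(28.4+t) = t, so 0.44·t = 0.56×28.4.
t* = 0.56×28.4/0.44 = 36.15 min.

36.1 min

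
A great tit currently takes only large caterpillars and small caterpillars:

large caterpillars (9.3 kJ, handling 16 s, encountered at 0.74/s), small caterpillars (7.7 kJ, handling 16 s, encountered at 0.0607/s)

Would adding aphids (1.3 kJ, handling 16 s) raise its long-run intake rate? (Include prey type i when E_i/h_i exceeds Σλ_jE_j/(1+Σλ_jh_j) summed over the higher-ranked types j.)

On large caterpillars and small caterpillars alone, R = ΣλE/(1+Σλh) = 7.349/13.81 = 0.5321 kJ/s.
aphids: E/h = 1.3/16 = 0.08125 kJ/s.
0.08125 < 0.5321, so adding aphids would lower the average — exclude it.

No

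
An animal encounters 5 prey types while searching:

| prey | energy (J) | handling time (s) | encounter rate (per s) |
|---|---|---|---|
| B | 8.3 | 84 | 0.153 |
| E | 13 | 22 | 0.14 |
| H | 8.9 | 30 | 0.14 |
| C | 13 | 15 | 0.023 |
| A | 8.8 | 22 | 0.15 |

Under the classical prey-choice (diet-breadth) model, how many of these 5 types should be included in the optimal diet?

E/h in descending order: C 0.867, E 0.591, A 0.4, H 0.297, B 0.0988 J/s. The optimal diet is the largest prefix of this list for which every included type satisfies E_i/h_i > R on the types above it.
Rate on top 1: 0.2223. E: 0.591 > 0.2223 → include.
Rate on top 2: 0.4789. A: 0.4 < 0.4789 → exclude; stop.
Optimal diet: C, E — 2 of 5 types.

2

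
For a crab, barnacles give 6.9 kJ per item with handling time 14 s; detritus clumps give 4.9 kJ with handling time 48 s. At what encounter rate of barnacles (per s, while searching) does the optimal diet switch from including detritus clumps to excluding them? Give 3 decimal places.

Drop detritus clumps once their profitability E₂/h₂ falls below the rate achievable on barnacles alone: E₂/h₂ = λE₁/(1 + λh₁).
Solve for λ: λE₁h₂ = E₂(1 + λh₁) → λ(E₁h₂ − E₂h₁) = E₂ → λ = E₂/(E₁h₂ − E₂h₁).
λ = 4.9/(6.9×48 − 4.9×14) = 4.9/262.6 = 0.01866 per s.

0.019 per s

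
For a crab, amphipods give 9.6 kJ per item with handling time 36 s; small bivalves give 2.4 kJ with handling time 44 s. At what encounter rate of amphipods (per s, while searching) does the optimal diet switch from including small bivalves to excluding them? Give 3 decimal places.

0.007 per s

The zero-one rule: include small bivalves iff E₂/h₂ > λE₁/(1+λh₁). Equality gives the switch point.
λE₁h₂ = E₂ + λE₂h₁ ⇒ λ = E₂/(E₁h₂ − E₂h₁) = 2.4/(422.4 − 86.4) = 0.007143 per s.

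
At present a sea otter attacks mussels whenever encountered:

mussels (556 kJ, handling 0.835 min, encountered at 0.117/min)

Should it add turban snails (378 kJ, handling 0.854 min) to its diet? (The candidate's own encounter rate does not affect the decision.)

Yes

Current rate: (0.117×556)/(1 + 0.117×0.835) = 59.26 kJ/min.
turban snails: E/h = 378/0.854 = 442.6 kJ/min.
Since 442.6 > R, including turban snails increases the long-run rate.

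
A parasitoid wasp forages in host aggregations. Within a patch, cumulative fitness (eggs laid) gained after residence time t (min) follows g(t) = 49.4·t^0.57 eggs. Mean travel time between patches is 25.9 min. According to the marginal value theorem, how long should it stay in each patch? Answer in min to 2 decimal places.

34.33 min

Optimal t* satisfies g'(t*) = g(t*)/(T + t*).
g'(t) = 0.57·49.4·t^-0.43. Setting 0.57·49.4·t^-0.43 = 49.4·t^0.57/(25.9+t) gives 0.57(25.9+t) = t, so 0.43·t = 0.57×25.9.
t* = 0.57×25.9/0.43 = 34.33 min.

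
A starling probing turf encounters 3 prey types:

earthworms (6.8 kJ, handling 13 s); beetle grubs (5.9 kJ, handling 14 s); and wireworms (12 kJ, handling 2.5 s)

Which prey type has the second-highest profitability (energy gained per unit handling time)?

In descending order of E/h:
wireworms: 12/2.5 = 4.8 kJ/s
earthworms: 6.8/13 = 0.523 kJ/s
beetle grubs: 5.9/14 = 0.421 kJ/s

earthworms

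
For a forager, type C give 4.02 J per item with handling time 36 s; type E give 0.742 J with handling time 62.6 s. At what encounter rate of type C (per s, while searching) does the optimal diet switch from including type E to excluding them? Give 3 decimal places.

0.003 per s

Drop type E once their profitability E₂/h₂ falls below the rate achievable on type C alone: E₂/h₂ = λE₁/(1 + λh₁).
Solve for λ: λE₁h₂ = E₂(1 + λh₁) → λ(E₁h₂ − E₂h₁) = E₂ → λ = E₂/(E₁h₂ − E₂h₁).
λ = 0.742/(4.02×62.6 − 0.742×36) = 0.742/224.9 = 0.003299 per s.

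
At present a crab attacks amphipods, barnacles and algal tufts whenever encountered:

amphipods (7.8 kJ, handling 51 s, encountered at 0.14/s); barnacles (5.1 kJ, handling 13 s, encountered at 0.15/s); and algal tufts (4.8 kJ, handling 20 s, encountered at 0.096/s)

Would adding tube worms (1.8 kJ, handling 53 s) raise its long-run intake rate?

Intake rate on the current diet: R = (0.14×7.8 + 0.15×5.1 + 0.096×4.8) / (1 + 0.14×51 + 0.15×13 + 0.096×20) = 2.318/12.01 = 0.193 kJ/s.
tube worms: E/h = 1.8/53 = 0.03396 kJ/s.
Since 0.03396 < R, time spent handling tube worms is better spent searching.

No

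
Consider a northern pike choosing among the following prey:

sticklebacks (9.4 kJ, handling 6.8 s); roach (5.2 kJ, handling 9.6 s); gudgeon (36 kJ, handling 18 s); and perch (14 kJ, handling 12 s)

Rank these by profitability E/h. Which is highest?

Profitability E/h (kJ/s): sticklebacks = 9.4/6.8 = 1.38, roach = 5.2/9.6 = 0.542, gudgeon = 36/18 = 2, perch = 14/12 = 1.17.
Ranked: gudgeon > sticklebacks > perch > roach.

gudgeon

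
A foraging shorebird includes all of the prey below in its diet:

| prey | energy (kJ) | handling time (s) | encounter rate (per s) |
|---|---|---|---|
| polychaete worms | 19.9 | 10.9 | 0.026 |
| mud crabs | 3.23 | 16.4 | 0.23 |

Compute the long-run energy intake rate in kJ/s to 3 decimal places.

0.249 kJ/s

R = Σλ_iE_i / (1 + Σλ_ih_i)
Numerator: 0.026×19.9 + 0.23×3.23 = 1.26
Denominator: 1 + 0.026×10.9 + 0.23×16.4 = 5.055
R = 1.26/5.055 = 0.2493 kJ/s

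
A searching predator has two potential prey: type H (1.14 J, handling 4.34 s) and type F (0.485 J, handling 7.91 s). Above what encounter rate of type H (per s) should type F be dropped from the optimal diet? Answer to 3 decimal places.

0.070 per s

At the threshold, the rate on type H alone equals the profitability of type F: λ·1.14/(1 + λ·4.34) = 0.485/7.91 = 0.06131.
Rearranging, λ(1.14 − 0.06131×4.34) = 0.06131, so λ = 0.06131/0.8739 = 0.07016 per s.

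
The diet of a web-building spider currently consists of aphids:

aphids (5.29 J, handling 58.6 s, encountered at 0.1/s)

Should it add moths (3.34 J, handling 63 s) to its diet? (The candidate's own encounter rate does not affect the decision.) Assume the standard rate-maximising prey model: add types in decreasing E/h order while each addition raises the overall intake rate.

Current rate: (0.1×5.29)/(1 + 0.1×58.6) = 0.07711 J/s.
moths: E/h = 3.34/63 = 0.05302 J/s.
Since 0.05302 < R, time spent handling moths is better spent searching.

No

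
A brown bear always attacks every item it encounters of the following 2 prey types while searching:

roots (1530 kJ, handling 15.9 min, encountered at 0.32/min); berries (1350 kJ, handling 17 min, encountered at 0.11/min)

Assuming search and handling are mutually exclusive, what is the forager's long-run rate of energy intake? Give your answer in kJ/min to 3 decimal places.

80.183 kJ/min

R = (0.32×1530 + 0.11×1350) / (1 + 0.32×15.9 + 0.11×17) = 638.1/7.958 = 80.18 kJ/min.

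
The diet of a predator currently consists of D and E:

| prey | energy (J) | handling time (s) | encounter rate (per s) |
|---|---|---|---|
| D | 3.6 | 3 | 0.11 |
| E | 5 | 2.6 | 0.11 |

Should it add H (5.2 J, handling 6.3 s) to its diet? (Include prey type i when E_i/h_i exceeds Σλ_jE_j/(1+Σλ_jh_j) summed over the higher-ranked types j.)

Yes

On D and E alone, R = ΣλE/(1+Σλh) = 0.946/1.616 = 0.5854 J/s.
H: E/h = 5.2/6.3 = 0.8254 J/s.
0.8254 > 0.5854, so adding H raises the average — include it.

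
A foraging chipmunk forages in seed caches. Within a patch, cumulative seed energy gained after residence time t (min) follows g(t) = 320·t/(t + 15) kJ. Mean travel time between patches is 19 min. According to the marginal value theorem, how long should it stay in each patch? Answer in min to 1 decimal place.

By the marginal value theorem, leave when the instantaneous gain rate g'(t) equals the habitat-wide average g(t)/(T + t).
g'(t) = 320·15/(t + 15)². Setting 320·15/(t+15)² = 320t/[(t+15)(19+t)] gives 15(19+t) = t(t+15), so t² = 15×19 = 285.
t* = √285 = 16.88 min.

16.9 min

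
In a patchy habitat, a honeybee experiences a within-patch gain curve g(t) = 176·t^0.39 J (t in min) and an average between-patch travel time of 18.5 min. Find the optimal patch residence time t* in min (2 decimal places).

By the marginal value theorem, leave when the instantaneous gain rate g'(t) equals the habitat-wide average g(t)/(T + t).
g'(t) = 0.39·176·t^-0.61. Setting 0.39·176·t^-0.61 = 176·t^0.39/(18.5+t) gives 0.39(18.5+t) = t, so 0.61·t = 0.39×18.5.
t* = 0.39×18.5/0.61 = 11.83 min.

11.83 min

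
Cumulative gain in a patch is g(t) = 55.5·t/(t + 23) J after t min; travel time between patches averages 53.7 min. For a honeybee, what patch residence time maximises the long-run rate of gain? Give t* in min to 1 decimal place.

35.1 min

By the marginal value theorem, leave when the instantaneous gain rate g'(t) equals the habitat-wide average g(t)/(T + t).
g'(t) = 55.5·23/(t + 23)². Setting 55.5·23/(t+23)² = 55.5t/[(t+23)(53.7+t)] gives 23(53.7+t) = t(t+23), so t² = 23×53.7 = 1235.
t* = √1235 = 35.14 min.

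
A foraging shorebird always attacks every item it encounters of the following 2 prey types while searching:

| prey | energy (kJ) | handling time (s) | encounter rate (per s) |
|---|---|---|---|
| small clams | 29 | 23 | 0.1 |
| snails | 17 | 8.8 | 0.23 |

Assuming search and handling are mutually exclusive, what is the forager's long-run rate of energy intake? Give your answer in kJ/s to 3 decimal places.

R = Σλ_iE_i / (1 + Σλ_ih_i)
Numerator: 0.1×29 + 0.23×17 = 6.81
Denominator: 1 + 0.1×23 + 0.23×8.8 = 5.324
R = 6.81/5.324 = 1.279 kJ/s

1.279 kJ/s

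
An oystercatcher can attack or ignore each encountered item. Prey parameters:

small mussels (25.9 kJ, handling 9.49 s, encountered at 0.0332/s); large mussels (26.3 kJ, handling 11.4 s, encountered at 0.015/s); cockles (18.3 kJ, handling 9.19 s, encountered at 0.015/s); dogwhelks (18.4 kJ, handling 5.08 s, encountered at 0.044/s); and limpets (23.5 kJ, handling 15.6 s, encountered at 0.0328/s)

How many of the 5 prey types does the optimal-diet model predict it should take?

5

Rank by E/h (kJ/s): dogwhelks 3.62, small mussels 2.73, large mussels 2.31, cockles 1.99, limpets 1.51. Include each in turn until the next type's E/h falls below the running intake rate.
Rate on top 1: 0.6617. small mussels: 2.73 > 0.6617 → include.
Rate on top 2: 1.085. large mussels: 2.31 > 1.085 → include.
Rate on top 3: 1.207. cockles: 1.99 > 1.207 → include.
Rate on top 4: 1.266. limpets: 1.51 > 1.266 → include.
Optimal diet: dogwhelks, small mussels, large mussels, cockles, limpets — 5 of 5 types.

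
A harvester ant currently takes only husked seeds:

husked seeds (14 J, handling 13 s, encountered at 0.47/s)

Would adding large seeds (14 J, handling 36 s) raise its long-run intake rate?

Current rate: (0.47×14)/(1 + 0.47×13) = 0.9255 J/s.
Profitability of large seeds: 14/36 = 0.3889 J/s.
Since 0.3889 < R, time spent handling large seeds is better spent searching.

No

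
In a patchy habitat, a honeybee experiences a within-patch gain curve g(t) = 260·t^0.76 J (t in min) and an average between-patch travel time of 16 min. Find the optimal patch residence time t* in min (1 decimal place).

50.7 min

Maximise g(t)/(T+t): set derivative to zero → g'(t)(T+t) = g(t).
g'(t) = 0.76·260·t^-0.24. Setting 0.76·260·t^-0.24 = 260·t^0.76/(16+t) gives 0.76(16+t) = t, so 0.24·t = 0.76×16.
t* = 0.76×16/0.24 = 50.67 min.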